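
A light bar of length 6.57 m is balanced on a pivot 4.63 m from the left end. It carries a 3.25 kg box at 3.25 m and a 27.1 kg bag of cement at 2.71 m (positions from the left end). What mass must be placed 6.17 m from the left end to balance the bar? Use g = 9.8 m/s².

Take moments about the pivot (at 4.63 m from the left end).
Box: 3.25 × 9.8 = 31.85 N down at 3.25 m → arm 1.38 m, τ = 31.85 × 1.38 = 43.95 N·m counterclockwise.
Bag of cement: 27.1 × 9.8 = 265.6 N down at 2.71 m → arm 1.92 m, τ = 265.6 × 1.92 = 510 N·m counterclockwise.
Net moment of known loads = 554 N·m counterclockwise.
An unknown mass m at 6.17 m has arm 1.54 m; its moment is m·g·1.54 clockwise.
Setting net torque to zero: m × 9.8 × 1.54 = 554 → m = 554 / (9.8 × 1.54) = 36.7 kg.

m ≈ 36.7 kg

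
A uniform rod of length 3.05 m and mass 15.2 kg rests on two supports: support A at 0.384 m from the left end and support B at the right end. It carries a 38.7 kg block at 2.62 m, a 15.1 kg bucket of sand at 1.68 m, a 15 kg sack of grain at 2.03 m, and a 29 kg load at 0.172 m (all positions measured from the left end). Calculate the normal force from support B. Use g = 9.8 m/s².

R_B ≈ 522 N

Take moments about support A.
Beam weight: 15.2 × 9.8 = 149 N down at 1.525 m → arm 1.141 m, τ = 149 × 1.141 = 170 N·m clockwise.
Block: 38.7 × 9.8 = 379.3 N down at 2.62 m → arm 2.236 m, τ = 379.3 × 2.236 = 848.1 N·m clockwise.
Bucket of sand: 15.1 × 9.8 = 148 N down at 1.68 m → arm 1.296 m, τ = 148 × 1.296 = 191.8 N·m clockwise.
Sack of grain: 15 × 9.8 = 147 N down at 2.03 m → arm 1.646 m, τ = 147 × 1.646 = 242 N·m clockwise.
Load: 29 × 9.8 = 284.2 N down at 0.172 m → arm 0.212 m, τ = 284.2 × 0.212 = 60.25 N·m counterclockwise.
Net load moment about support A = 1392 N·m clockwise.
Reaction R at support B is upward at 3.05 m, arm 2.666 m → moment R × 2.666 counterclockwise.
For rotational equilibrium, R × 2.666 = 1392, so R = 522 N.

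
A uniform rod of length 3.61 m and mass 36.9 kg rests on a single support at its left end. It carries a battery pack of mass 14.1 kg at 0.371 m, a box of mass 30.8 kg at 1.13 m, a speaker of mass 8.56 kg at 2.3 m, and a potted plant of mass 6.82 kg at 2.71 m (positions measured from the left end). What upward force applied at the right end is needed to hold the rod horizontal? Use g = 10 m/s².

F ≈ 401 N

About the left end:
Beam weight: 36.9 × 10 = 369 N down at 1.805 m → arm 1.805 m, τ = 369 × 1.805 = 666 N·m clockwise.
Battery pack: 14.1 × 10 = 141 N down at 0.371 m → arm 0.371 m, τ = 141 × 0.371 = 52.31 N·m clockwise.
Box: 30.8 × 10 = 308 N down at 1.13 m → arm 1.13 m, τ = 308 × 1.13 = 348 N·m clockwise.
Speaker: 8.56 × 10 = 85.6 N down at 2.3 m → arm 2.3 m, τ = 85.6 × 2.3 = 196.9 N·m clockwise.
Potted plant: 6.82 × 10 = 68.2 N down at 2.71 m → arm 2.71 m, τ = 68.2 × 2.71 = 184.8 N·m clockwise.
Net moment of the loads = 1448 N·m clockwise.
The upward force F acts at the right end, arm 3.61 m, giving F × 3.61 counterclockwise.
Στ = 0 ⇒ F × 3.61 = 1448 ⇒ F = 1448 / 3.61 = 401 N.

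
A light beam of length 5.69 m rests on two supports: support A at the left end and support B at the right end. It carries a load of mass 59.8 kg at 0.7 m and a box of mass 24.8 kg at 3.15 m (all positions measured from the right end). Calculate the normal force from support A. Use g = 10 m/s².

About support B:
Load: 59.8 × 10 = 598 N down at 0.7 m → arm 0.7 m, τ = 598 × 0.7 = 418.6 N·m counterclockwise.
Box: 24.8 × 10 = 248 N down at 3.15 m → arm 3.15 m, τ = 248 × 3.15 = 781.2 N·m counterclockwise.
Net load moment about support B = 1200 N·m counterclockwise.
Reaction R at support A is upward at 5.69 m, arm 5.69 m → moment R × 5.69 clockwise.
Στ = 0 ⇒ R × 5.69 = 1200 ⇒ R = 211 N.

R_A ≈ 211 N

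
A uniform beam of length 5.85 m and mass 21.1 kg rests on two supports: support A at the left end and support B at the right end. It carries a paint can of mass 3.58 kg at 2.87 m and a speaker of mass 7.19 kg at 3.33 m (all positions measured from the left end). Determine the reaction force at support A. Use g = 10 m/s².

Taking torques about support B:
Beam weight: 21.1 × 10 = 211 N down at 2.925 m → arm 2.925 m, τ = 211 × 2.925 = 617.2 N·m counterclockwise.
Paint can: 3.58 × 10 = 35.8 N down at 2.87 m → arm 2.98 m, τ = 35.8 × 2.98 = 106.7 N·m counterclockwise.
Speaker: 7.19 × 10 = 71.9 N down at 3.33 m → arm 2.52 m, τ = 71.9 × 2.52 = 181.2 N·m counterclockwise.
Net load moment about support B = 905.1 N·m counterclockwise.
Reaction R at support A is upward at 0 m, arm 5.85 m → moment R × 5.85 clockwise.
Στ = 0 ⇒ R × 5.85 = 905.1 ⇒ R = 155 N.

R_A ≈ 155 N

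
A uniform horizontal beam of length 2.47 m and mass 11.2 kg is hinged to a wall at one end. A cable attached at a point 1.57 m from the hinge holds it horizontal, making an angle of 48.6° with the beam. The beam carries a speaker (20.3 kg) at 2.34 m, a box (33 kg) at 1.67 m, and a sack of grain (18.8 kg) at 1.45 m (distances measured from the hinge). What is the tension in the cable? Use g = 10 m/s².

T ≈ 1220 N

Taking torques about the hinge:
Beam weight: 11.2 × 10 = 112 N down at 1.235 m → arm 1.235 m, τ = 112 × 1.235 = 138.3 N·m clockwise.
Speaker: 20.3 × 10 = 203 N down at 2.34 m → arm 2.34 m, τ = 203 × 2.34 = 475 N·m clockwise.
Box: 33 × 10 = 330 N down at 1.67 m → arm 1.67 m, τ = 330 × 1.67 = 551.1 N·m clockwise.
Sack of grain: 18.8 × 10 = 188 N down at 1.45 m → arm 1.45 m, τ = 188 × 1.45 = 272.6 N·m clockwise.
Total clockwise load moment = 1437 N·m.
The cable tension T acts at 1.57 m; only its component perpendicular to the beam, T sinθ, produces torque. sin 48.6° = 0.7501.
Στ = 0 ⇒ T × 1.57 × 0.7501 = 1437 ⇒ T = 1437 / 1.178 = 1220 N.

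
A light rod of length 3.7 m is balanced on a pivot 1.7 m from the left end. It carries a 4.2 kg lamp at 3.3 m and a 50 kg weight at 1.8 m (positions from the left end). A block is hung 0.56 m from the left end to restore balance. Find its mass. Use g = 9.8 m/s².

m ≈ 10.3 kg

Taking torques about the pivot (at 1.7 m from the left end):
Lamp: 4.2 × 9.8 = 41.16 N down at 3.3 m → arm 1.6 m, τ = 41.16 × 1.6 = 65.86 N·m clockwise.
Weight: 50 × 9.8 = 490 N down at 1.8 m → arm 0.1 m, τ = 490 × 0.1 = 49 N·m clockwise.
Net moment of known loads = 114.9 N·m clockwise.
An unknown mass m at 0.56 m has arm 1.14 m; its moment is m·g·1.14 counterclockwise.
Στ = 0 ⇒ m × 9.8 × 1.14 = 114.9 ⇒ m = 114.9 / (9.8 × 1.14) = 10.3 kg.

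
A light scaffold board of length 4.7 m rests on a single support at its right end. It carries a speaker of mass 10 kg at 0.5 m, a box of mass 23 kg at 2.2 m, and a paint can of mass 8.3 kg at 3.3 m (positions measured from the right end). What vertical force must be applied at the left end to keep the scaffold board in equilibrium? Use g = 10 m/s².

Sum moments about the right end (the unknown pivot reaction has zero arm there).
Speaker: 10 × 10 = 100 N down at 0.5 m → arm 0.5 m, τ = 100 × 0.5 = 50 N·m counterclockwise.
Box: 23 × 10 = 230 N down at 2.2 m → arm 2.2 m, τ = 230 × 2.2 = 506 N·m counterclockwise.
Paint can: 8.3 × 10 = 83 N down at 3.3 m → arm 3.3 m, τ = 83 × 3.3 = 273.9 N·m counterclockwise.
Net moment of the loads = 829.9 N·m counterclockwise.
The upward force F acts at the left end, arm 4.7 m, giving F × 4.7 clockwise.
Balancing moments: F × 4.7 = 829.9, giving F = 829.9 / 4.7 = 177 N.

F ≈ 177 N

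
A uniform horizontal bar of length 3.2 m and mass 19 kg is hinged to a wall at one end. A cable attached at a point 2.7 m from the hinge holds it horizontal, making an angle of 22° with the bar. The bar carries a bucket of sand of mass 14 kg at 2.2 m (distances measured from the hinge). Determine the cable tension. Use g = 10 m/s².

T ≈ 605 N

About the hinge:
Beam weight: 19 × 10 = 190 N down at 1.6 m → arm 1.6 m, τ = 190 × 1.6 = 304 N·m clockwise.
Bucket of sand: 14 × 10 = 140 N down at 2.2 m → arm 2.2 m, τ = 140 × 2.2 = 308 N·m clockwise.
Total clockwise load moment = 612 N·m.
The cable tension T acts at 2.7 m; only its component perpendicular to the bar, T sinθ, produces torque. sin 22° = 0.3746.
Balancing moments: T × 2.7 × 0.3746 = 612, giving T = 612 / 1.011 = 605 N.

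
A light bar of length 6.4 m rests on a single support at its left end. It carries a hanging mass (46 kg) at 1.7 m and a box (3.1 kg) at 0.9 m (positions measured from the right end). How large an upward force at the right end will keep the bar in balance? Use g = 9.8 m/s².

Sum moments about the left end (the unknown pivot reaction has zero arm there).
Hanging mass: 46 × 9.8 = 450.8 N down at 1.7 m → arm 4.7 m, τ = 450.8 × 4.7 = 2119 N·m clockwise.
Box: 3.1 × 9.8 = 30.38 N down at 0.9 m → arm 5.5 m, τ = 30.38 × 5.5 = 167.1 N·m clockwise.
Net moment of the loads = 2286 N·m clockwise.
The upward force F acts at the right end, arm 6.4 m, giving F × 6.4 counterclockwise.
For rotational equilibrium, F × 6.4 = 2286, so F = 2286 / 6.4 = 357 N.

F ≈ 357 N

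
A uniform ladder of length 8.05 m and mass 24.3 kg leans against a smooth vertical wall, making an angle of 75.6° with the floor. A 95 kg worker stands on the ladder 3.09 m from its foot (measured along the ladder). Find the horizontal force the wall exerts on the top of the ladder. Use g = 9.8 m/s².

N_wall ≈ 122 N

About the foot of the ladder:
Ladder weight 24.3×9.8 = 238.1 N acts at 4.025 m along the ladder; its horizontal arm is 4.025·cos75.6° = 1.001 m → τ = 238.3 N·m clockwise.
Worker: 95×9.8 = 931 N at 3.09 m → arm 0.7685 m → τ = 715.5 N·m clockwise.
Wall normal N acts horizontally at the top; its moment arm is the height L sinθ = 8.05·sin75.6° = 7.797 m, counterclockwise.
Balancing moments: N × 7.797 = 953.8, giving N = 122 N.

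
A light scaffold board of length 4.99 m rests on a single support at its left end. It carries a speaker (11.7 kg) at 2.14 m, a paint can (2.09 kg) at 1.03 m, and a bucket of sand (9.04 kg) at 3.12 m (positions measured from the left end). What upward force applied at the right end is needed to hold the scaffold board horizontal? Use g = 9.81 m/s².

Choose the left end as the axis so the unknown pivot reaction has zero arm there.
Speaker: 11.7 × 9.81 = 114.8 N down at 2.14 m → arm 2.14 m, τ = 114.8 × 2.14 = 245.7 N·m clockwise.
Paint can: 2.09 × 9.81 = 20.5 N down at 1.03 m → arm 1.03 m, τ = 20.5 × 1.03 = 21.12 N·m clockwise.
Bucket of sand: 9.04 × 9.81 = 88.68 N down at 3.12 m → arm 3.12 m, τ = 88.68 × 3.12 = 276.7 N·m clockwise.
Net moment of the loads = 543.5 N·m clockwise.
The upward force F acts at the right end, arm 4.99 m, giving F × 4.99 counterclockwise.
Setting net torque to zero: F × 4.99 = 543.5 → F = 543.5 / 4.99 = 109 N.

F ≈ 109 N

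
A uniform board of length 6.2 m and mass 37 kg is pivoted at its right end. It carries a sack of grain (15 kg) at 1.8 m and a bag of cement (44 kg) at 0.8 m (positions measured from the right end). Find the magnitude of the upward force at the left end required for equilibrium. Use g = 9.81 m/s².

F ≈ 280 N

Sum moments about the right end (the unknown pivot reaction has zero arm there).
Beam weight: 37 × 9.81 = 363 N down at 3.1 m → arm 3.1 m, τ = 363 × 3.1 = 1125 N·m counterclockwise.
Sack of grain: 15 × 9.81 = 147.2 N down at 1.8 m → arm 1.8 m, τ = 147.2 × 1.8 = 265 N·m counterclockwise.
Bag of cement: 44 × 9.81 = 431.6 N down at 0.8 m → arm 0.8 m, τ = 431.6 × 0.8 = 345.3 N·m counterclockwise.
Net moment of the loads = 1735 N·m counterclockwise.
The upward force F acts at the left end, arm 6.2 m, giving F × 6.2 clockwise.
Στ = 0 ⇒ F × 6.2 = 1735 ⇒ F = 1735 / 6.2 = 280 N.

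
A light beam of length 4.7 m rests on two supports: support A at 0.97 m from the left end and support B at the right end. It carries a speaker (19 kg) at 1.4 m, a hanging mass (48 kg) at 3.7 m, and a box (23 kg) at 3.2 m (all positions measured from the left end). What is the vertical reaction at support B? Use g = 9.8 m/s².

Take moments about support A.
Speaker: 19 × 9.8 = 186.2 N down at 1.4 m → arm 0.43 m, τ = 186.2 × 0.43 = 80.07 N·m clockwise.
Hanging mass: 48 × 9.8 = 470.4 N down at 3.7 m → arm 2.73 m, τ = 470.4 × 2.73 = 1284 N·m clockwise.
Box: 23 × 9.8 = 225.4 N down at 3.2 m → arm 2.23 m, τ = 225.4 × 2.23 = 502.6 N·m clockwise.
Net load moment about support A = 1867 N·m clockwise.
Reaction R at support B is upward at 4.7 m, arm 3.73 m → moment R × 3.73 counterclockwise.
For rotational equilibrium, R × 3.73 = 1867, so R = 501 N.

R_B ≈ 501 N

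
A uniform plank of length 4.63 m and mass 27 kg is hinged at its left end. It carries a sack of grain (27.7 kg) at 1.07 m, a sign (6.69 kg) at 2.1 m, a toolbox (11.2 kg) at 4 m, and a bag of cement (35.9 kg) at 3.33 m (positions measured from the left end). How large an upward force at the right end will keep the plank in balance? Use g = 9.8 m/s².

Sum moments about the left end (the unknown pivot reaction has zero arm there).
Beam weight: 27 × 9.8 = 264.6 N down at 2.315 m → arm 2.315 m, τ = 264.6 × 2.315 = 612.5 N·m clockwise.
Sack of grain: 27.7 × 9.8 = 271.5 N down at 1.07 m → arm 1.07 m, τ = 271.5 × 1.07 = 290.5 N·m clockwise.
Sign: 6.69 × 9.8 = 65.56 N down at 2.1 m → arm 2.1 m, τ = 65.56 × 2.1 = 137.7 N·m clockwise.
Toolbox: 11.2 × 9.8 = 109.8 N down at 4 m → arm 4 m, τ = 109.8 × 4 = 439.2 N·m clockwise.
Bag of cement: 35.9 × 9.8 = 351.8 N down at 3.33 m → arm 3.33 m, τ = 351.8 × 3.33 = 1171 N·m clockwise.
Net moment of the loads = 2651 N·m clockwise.
The upward force F acts at the right end, arm 4.63 m, giving F × 4.63 counterclockwise.
Balancing moments: F × 4.63 = 2651, giving F = 2651 / 4.63 = 573 N.

F ≈ 573 N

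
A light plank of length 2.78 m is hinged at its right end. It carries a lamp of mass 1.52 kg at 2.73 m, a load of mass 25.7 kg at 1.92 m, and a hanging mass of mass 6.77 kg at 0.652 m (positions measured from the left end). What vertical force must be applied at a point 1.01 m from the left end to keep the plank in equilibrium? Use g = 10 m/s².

F ≈ 207 N

Take moments about the right end.
Lamp: 1.52 × 10 = 15.2 N down at 2.73 m → arm 0.05 m, τ = 15.2 × 0.05 = 0.76 N·m counterclockwise.
Load: 25.7 × 10 = 257 N down at 1.92 m → arm 0.86 m, τ = 257 × 0.86 = 221 N·m counterclockwise.
Hanging mass: 6.77 × 10 = 67.7 N down at 0.652 m → arm 2.128 m, τ = 67.7 × 2.128 = 144.1 N·m counterclockwise.
Net moment of the loads = 365.9 N·m counterclockwise.
The upward force F acts at a point 1.01 m from the left end, arm 1.77 m, giving F × 1.77 clockwise.
For rotational equilibrium, F × 1.77 = 365.9, so F = 365.9 / 1.77 = 207 N.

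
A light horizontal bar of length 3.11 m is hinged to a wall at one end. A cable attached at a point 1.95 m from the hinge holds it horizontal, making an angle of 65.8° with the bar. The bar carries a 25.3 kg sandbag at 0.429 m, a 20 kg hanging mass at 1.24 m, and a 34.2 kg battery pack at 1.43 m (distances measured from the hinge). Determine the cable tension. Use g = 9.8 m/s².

Take moments about the hinge.
Sandbag: 25.3 × 9.8 = 247.9 N down at 0.429 m → arm 0.429 m, τ = 247.9 × 0.429 = 106.3 N·m clockwise.
Hanging mass: 20 × 9.8 = 196 N down at 1.24 m → arm 1.24 m, τ = 196 × 1.24 = 243 N·m clockwise.
Battery pack: 34.2 × 9.8 = 335.2 N down at 1.43 m → arm 1.43 m, τ = 335.2 × 1.43 = 479.3 N·m clockwise.
Total clockwise load moment = 828.6 N·m.
The cable tension T acts at 1.95 m; only its component perpendicular to the bar, T sinθ, produces torque. sin 65.8° = 0.9121.
Balancing moments: T × 1.95 × 0.9121 = 828.6, giving T = 828.6 / 1.779 = 466 N.

T ≈ 466 N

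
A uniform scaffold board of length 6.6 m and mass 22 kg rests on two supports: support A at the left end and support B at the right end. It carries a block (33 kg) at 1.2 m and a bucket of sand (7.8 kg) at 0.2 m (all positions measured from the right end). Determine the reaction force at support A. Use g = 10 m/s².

R_A ≈ 172 N

About support B:
Beam weight: 22 × 10 = 220 N down at 3.3 m → arm 3.3 m, τ = 220 × 3.3 = 726 N·m counterclockwise.
Block: 33 × 10 = 330 N down at 1.2 m → arm 1.2 m, τ = 330 × 1.2 = 396 N·m counterclockwise.
Bucket of sand: 7.8 × 10 = 78 N down at 0.2 m → arm 0.2 m, τ = 78 × 0.2 = 15.6 N·m counterclockwise.
Net load moment about support B = 1138 N·m counterclockwise.
Reaction R at support A is upward at 6.6 m, arm 6.6 m → moment R × 6.6 clockwise.
Στ = 0 ⇒ R × 6.6 = 1138 ⇒ R = 172 N.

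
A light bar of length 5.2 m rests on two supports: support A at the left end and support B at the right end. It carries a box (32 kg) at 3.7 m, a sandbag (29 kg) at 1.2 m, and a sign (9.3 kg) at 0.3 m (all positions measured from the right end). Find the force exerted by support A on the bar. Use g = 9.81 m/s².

R_A ≈ 294 N

Take moments about support B.
Box: 32 × 9.81 = 313.9 N down at 3.7 m → arm 3.7 m, τ = 313.9 × 3.7 = 1161 N·m counterclockwise.
Sandbag: 29 × 9.81 = 284.5 N down at 1.2 m → arm 1.2 m, τ = 284.5 × 1.2 = 341.4 N·m counterclockwise.
Sign: 9.3 × 9.81 = 91.23 N down at 0.3 m → arm 0.3 m, τ = 91.23 × 0.3 = 27.37 N·m counterclockwise.
Net load moment about support B = 1530 N·m counterclockwise.
Reaction R at support A is upward at 5.2 m, arm 5.2 m → moment R × 5.2 clockwise.
Setting net torque to zero: R × 5.2 = 1530 → R = 294 N.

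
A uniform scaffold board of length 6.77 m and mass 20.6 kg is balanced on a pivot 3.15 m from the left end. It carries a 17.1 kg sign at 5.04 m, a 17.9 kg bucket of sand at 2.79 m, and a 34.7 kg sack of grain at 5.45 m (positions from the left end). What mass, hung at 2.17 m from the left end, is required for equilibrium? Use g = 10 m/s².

m ≈ 113 kg

Take moments about the pivot (at 3.15 m from the left end).
Beam weight: 20.6 × 10 = 206 N down at 3.385 m → arm 0.235 m, τ = 206 × 0.235 = 48.41 N·m clockwise.
Sign: 17.1 × 10 = 171 N down at 5.04 m → arm 1.89 m, τ = 171 × 1.89 = 323.2 N·m clockwise.
Bucket of sand: 17.9 × 10 = 179 N down at 2.79 m → arm 0.36 m, τ = 179 × 0.36 = 64.44 N·m counterclockwise.
Sack of grain: 34.7 × 10 = 347 N down at 5.45 m → arm 2.3 m, τ = 347 × 2.3 = 798.1 N·m clockwise.
Net moment of known loads = 1105 N·m clockwise.
An unknown mass m at 2.17 m has arm 0.98 m; its moment is m·g·0.98 counterclockwise.
Balancing moments: m × 10 × 0.98 = 1105, giving m = 1105 / (10 × 0.98) = 113 kg.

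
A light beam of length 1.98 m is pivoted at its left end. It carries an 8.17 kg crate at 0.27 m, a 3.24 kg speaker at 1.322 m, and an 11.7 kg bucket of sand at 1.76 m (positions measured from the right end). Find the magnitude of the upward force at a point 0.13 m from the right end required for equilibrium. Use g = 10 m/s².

F ≈ 101 N

About the left end:
Crate: 8.17 × 10 = 81.7 N down at 0.27 m → arm 1.71 m, τ = 81.7 × 1.71 = 139.7 N·m clockwise.
Speaker: 3.24 × 10 = 32.4 N down at 1.322 m → arm 0.658 m, τ = 32.4 × 0.658 = 21.32 N·m clockwise.
Bucket of sand: 11.7 × 10 = 117 N down at 1.76 m → arm 0.22 m, τ = 117 × 0.22 = 25.74 N·m clockwise.
Net moment of the loads = 186.8 N·m clockwise.
The upward force F acts at a point 0.13 m from the right end, arm 1.85 m, giving F × 1.85 counterclockwise.
Setting net torque to zero: F × 1.85 = 186.8 → F = 186.8 / 1.85 = 101 N.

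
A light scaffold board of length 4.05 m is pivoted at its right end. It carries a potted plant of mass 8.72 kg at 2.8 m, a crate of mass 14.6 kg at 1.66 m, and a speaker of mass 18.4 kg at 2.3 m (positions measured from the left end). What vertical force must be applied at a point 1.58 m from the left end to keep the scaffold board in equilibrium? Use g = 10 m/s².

F ≈ 316 N

Choose the right end as the axis so the unknown pivot reaction has zero arm there.
Potted plant: 8.72 × 10 = 87.2 N down at 2.8 m → arm 1.25 m, τ = 87.2 × 1.25 = 109 N·m counterclockwise.
Crate: 14.6 × 10 = 146 N down at 1.66 m → arm 2.39 m, τ = 146 × 2.39 = 348.9 N·m counterclockwise.
Speaker: 18.4 × 10 = 184 N down at 2.3 m → arm 1.75 m, τ = 184 × 1.75 = 322 N·m counterclockwise.
Net moment of the loads = 779.9 N·m counterclockwise.
The upward force F acts at a point 1.58 m from the left end, arm 2.47 m, giving F × 2.47 clockwise.
Balancing moments: F × 2.47 = 779.9, giving F = 779.9 / 2.47 = 316 N.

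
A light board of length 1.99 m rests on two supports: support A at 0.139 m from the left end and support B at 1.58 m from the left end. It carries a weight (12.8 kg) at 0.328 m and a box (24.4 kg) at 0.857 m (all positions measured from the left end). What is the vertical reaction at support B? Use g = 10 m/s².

R_B ≈ 138 N

Taking torques about support A:
Weight: 12.8 × 10 = 128 N down at 0.328 m → arm 0.189 m, τ = 128 × 0.189 = 24.19 N·m clockwise.
Box: 24.4 × 10 = 244 N down at 0.857 m → arm 0.718 m, τ = 244 × 0.718 = 175.2 N·m clockwise.
Net load moment about support A = 199.4 N·m clockwise.
Reaction R at support B is upward at 1.58 m, arm 1.441 m → moment R × 1.441 counterclockwise.
Setting net torque to zero: R × 1.441 = 199.4 → R = 138 N.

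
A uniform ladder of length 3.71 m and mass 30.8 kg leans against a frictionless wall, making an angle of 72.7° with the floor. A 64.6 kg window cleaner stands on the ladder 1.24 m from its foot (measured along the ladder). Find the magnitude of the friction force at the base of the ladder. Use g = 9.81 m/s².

f ≈ 113 N

Taking torques about the foot of the ladder:
Ladder weight 30.8×9.81 = 302.1 N acts at 1.855 m along the ladder; its horizontal arm is 1.855·cos72.7° = 0.5516 m → τ = 166.6 N·m clockwise.
Window cleaner: 64.6×9.81 = 633.7 N at 1.24 m → arm 0.3687 m → τ = 233.6 N·m clockwise.
Wall normal N acts horizontally at the top; its moment arm is the height L sinθ = 3.71·sin72.7° = 3.542 m, counterclockwise.
Setting net torque to zero: N × 3.542 = 400.2 → N = 113 N.
ΣFx = 0: friction at the foot balances the wall's push, so f = N_wall = 113 N.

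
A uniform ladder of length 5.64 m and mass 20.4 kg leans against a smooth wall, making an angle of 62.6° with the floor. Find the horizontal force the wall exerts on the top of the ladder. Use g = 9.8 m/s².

N_wall ≈ 51.8 N

Taking torques about the foot of the ladder:
Ladder weight 20.4×9.8 = 199.9 N acts at 2.82 m along the ladder; its horizontal arm is 2.82·cos62.6° = 1.298 m → τ = 259.5 N·m clockwise.
Wall normal N acts horizontally at the top; its moment arm is the height L sinθ = 5.64·sin62.6° = 5.007 m, counterclockwise.
For rotational equilibrium, N × 5.007 = 259.5, so N = 51.8 N.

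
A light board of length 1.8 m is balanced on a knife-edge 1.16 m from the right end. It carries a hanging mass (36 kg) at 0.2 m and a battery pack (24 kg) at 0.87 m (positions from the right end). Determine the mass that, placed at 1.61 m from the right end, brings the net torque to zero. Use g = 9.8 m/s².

m ≈ 92.3 kg

Choose the knife-edge (at 1.16 m from the right end) as the axis so the support reaction has zero arm there.
Hanging mass: 36 × 9.8 = 352.8 N down at 0.2 m → arm 0.96 m, τ = 352.8 × 0.96 = 338.7 N·m clockwise.
Battery pack: 24 × 9.8 = 235.2 N down at 0.87 m → arm 0.29 m, τ = 235.2 × 0.29 = 68.21 N·m clockwise.
Net moment of known loads = 406.9 N·m clockwise.
An unknown mass m at 1.61 m has arm 0.45 m; its moment is m·g·0.45 counterclockwise.
Balancing moments: m × 9.8 × 0.45 = 406.9, giving m = 406.9 / (9.8 × 0.45) = 92.3 kg.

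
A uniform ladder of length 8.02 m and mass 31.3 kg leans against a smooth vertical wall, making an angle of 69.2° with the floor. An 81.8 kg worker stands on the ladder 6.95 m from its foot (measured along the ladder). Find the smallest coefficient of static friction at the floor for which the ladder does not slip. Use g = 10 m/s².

Choose the foot of the ladder as the axis so the floor normal and friction both act there and drop out.
Ladder weight 31.3×10 = 313 N acts at 4.01 m along the ladder; its horizontal arm is 4.01·cos69.2° = 1.424 m → τ = 445.7 N·m clockwise.
Worker: 81.8×10 = 818 N at 6.95 m → arm 2.468 m → τ = 2019 N·m clockwise.
Wall normal N acts horizontally at the top; its moment arm is the height L sinθ = 8.02·sin69.2° = 7.497 m, counterclockwise.
Setting net torque to zero: N × 7.497 = 2465 → N = 328.8 N.
ΣFx = 0 ⇒ f = N_wall = 328.8 N. ΣFy = 0 ⇒ N_floor = 1131 N.
μ_min = f / N_floor = 328.8 / 1131 = 0.291.

μ_min ≈ 0.291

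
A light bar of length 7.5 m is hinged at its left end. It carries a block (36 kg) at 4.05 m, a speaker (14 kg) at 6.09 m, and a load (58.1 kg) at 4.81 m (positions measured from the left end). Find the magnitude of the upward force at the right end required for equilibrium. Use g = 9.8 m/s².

Sum moments about the left end (the unknown pivot reaction has zero arm there).
Block: 36 × 9.8 = 352.8 N down at 4.05 m → arm 4.05 m, τ = 352.8 × 4.05 = 1429 N·m clockwise.
Speaker: 14 × 9.8 = 137.2 N down at 6.09 m → arm 6.09 m, τ = 137.2 × 6.09 = 835.5 N·m clockwise.
Load: 58.1 × 9.8 = 569.4 N down at 4.81 m → arm 4.81 m, τ = 569.4 × 4.81 = 2739 N·m clockwise.
Net moment of the loads = 5004 N·m clockwise.
The upward force F acts at the right end, arm 7.5 m, giving F × 7.5 counterclockwise.
Στ = 0 ⇒ F × 7.5 = 5004 ⇒ F = 5004 / 7.5 = 667 N.

F ≈ 667 N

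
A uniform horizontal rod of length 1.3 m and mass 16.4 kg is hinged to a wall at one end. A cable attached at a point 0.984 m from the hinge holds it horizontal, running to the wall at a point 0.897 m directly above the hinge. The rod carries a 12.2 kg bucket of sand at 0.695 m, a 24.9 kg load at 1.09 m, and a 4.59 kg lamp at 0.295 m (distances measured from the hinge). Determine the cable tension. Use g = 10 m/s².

T ≈ 719 N

Taking torques about the hinge:
Beam weight: 16.4 × 10 = 164 N down at 0.65 m → arm 0.65 m, τ = 164 × 0.65 = 106.6 N·m clockwise.
Bucket of sand: 12.2 × 10 = 122 N down at 0.695 m → arm 0.695 m, τ = 122 × 0.695 = 84.79 N·m clockwise.
Load: 24.9 × 10 = 249 N down at 1.09 m → arm 1.09 m, τ = 249 × 1.09 = 271.4 N·m clockwise.
Lamp: 4.59 × 10 = 45.9 N down at 0.295 m → arm 0.295 m, τ = 45.9 × 0.295 = 13.54 N·m clockwise.
Total clockwise load moment = 476.3 N·m.
The cable tension T acts at 0.984 m; only its component perpendicular to the rod, T sinθ, produces torque. sinθ = h/√(h²+d²) = 0.897/√(0.897²+0.984²) = 0.6737.
Στ = 0 ⇒ T × 0.984 × 0.6737 = 476.3 ⇒ T = 476.3 / 0.6629 = 719 N.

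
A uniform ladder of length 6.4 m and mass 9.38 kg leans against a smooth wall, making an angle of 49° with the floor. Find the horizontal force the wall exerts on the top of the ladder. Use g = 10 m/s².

N_wall ≈ 40.8 N

About the foot of the ladder:
Ladder weight 9.38×10 = 93.8 N acts at 3.2 m along the ladder; its horizontal arm is 3.2·cos49° = 2.099 m → τ = 196.9 N·m clockwise.
Wall normal N acts horizontally at the top; its moment arm is the height L sinθ = 6.4·sin49° = 4.83 m, counterclockwise.
Στ = 0 ⇒ N × 4.83 = 196.9 ⇒ N = 40.8 N.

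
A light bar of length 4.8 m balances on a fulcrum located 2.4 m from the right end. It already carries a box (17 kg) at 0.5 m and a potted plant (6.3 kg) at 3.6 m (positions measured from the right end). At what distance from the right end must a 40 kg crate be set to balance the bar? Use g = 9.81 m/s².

x ≈ 3.02 m from the right end

Taking torques about the fulcrum (at 2.4 m from the right end):
Box: 17 × 9.81 = 166.8 N down at 0.5 m → arm 1.9 m, τ = 166.8 × 1.9 = 316.9 N·m clockwise.
Potted plant: 6.3 × 9.81 = 61.8 N down at 3.6 m → arm 1.2 m, τ = 61.8 × 1.2 = 74.16 N·m counterclockwise.
Net moment of existing loads = 242.7 N·m clockwise.
The crate weighs 40 × 9.81 = 392.4 N and must supply an equal counterclockwise moment, so its lever arm about the fulcrum is 242.7 / 392.4 = 0.619 m.
That puts it at 2.4 + 0.619 = 3.02 m from the right end.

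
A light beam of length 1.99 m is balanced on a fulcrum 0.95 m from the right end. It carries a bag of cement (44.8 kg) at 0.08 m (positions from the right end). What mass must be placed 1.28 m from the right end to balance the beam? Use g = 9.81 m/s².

About the fulcrum (at 0.95 m from the right end):
Bag of cement: 44.8 × 9.81 = 439.5 N down at 0.08 m → arm 0.87 m, τ = 439.5 × 0.87 = 382.4 N·m clockwise.
Net moment of known loads = 382.4 N·m clockwise.
An unknown mass m at 1.28 m has arm 0.33 m; its moment is m·g·0.33 counterclockwise.
Setting net torque to zero: m × 9.81 × 0.33 = 382.4 → m = 382.4 / (9.81 × 0.33) = 118 kg.

m ≈ 118 kg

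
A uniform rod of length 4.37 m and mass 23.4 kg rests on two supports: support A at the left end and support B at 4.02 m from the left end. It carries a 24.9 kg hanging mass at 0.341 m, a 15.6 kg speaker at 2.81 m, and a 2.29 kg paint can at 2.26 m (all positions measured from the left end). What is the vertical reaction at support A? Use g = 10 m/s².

R_A ≈ 392 N

Taking torques about support B:
Beam weight: 23.4 × 10 = 234 N down at 2.185 m → arm 1.835 m, τ = 234 × 1.835 = 429.4 N·m counterclockwise.
Hanging mass: 24.9 × 10 = 249 N down at 0.341 m → arm 3.679 m, τ = 249 × 3.679 = 916.1 N·m counterclockwise.
Speaker: 15.6 × 10 = 156 N down at 2.81 m → arm 1.21 m, τ = 156 × 1.21 = 188.8 N·m counterclockwise.
Paint can: 2.29 × 10 = 22.9 N down at 2.26 m → arm 1.76 m, τ = 22.9 × 1.76 = 40.3 N·m counterclockwise.
Net load moment about support B = 1575 N·m counterclockwise.
Reaction R at support A is upward at 0 m, arm 4.02 m → moment R × 4.02 clockwise.
For rotational equilibrium, R × 4.02 = 1575, so R = 392 N.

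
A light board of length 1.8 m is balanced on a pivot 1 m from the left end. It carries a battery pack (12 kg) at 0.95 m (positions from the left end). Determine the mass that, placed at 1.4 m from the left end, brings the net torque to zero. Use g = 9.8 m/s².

Take moments about the pivot (at 1 m from the left end).
Battery pack: 12 × 9.8 = 117.6 N down at 0.95 m → arm 0.05 m, τ = 117.6 × 0.05 = 5.88 N·m counterclockwise.
Net moment of known loads = 5.88 N·m counterclockwise.
An unknown mass m at 1.4 m has arm 0.4 m; its moment is m·g·0.4 clockwise.
Setting net torque to zero: m × 9.8 × 0.4 = 5.88 → m = 5.88 / (9.8 × 0.4) = 1.5 kg.

m ≈ 1.5 kg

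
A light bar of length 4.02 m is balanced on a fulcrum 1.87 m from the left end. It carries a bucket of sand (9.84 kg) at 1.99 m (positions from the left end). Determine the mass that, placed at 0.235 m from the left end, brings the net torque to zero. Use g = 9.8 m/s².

m ≈ 0.722 kg

About the fulcrum (at 1.87 m from the left end):
Bucket of sand: 9.84 × 9.8 = 96.43 N down at 1.99 m → arm 0.12 m, τ = 96.43 × 0.12 = 11.57 N·m clockwise.
Net moment of known loads = 11.57 N·m clockwise.
An unknown mass m at 0.235 m has arm 1.635 m; its moment is m·g·1.635 counterclockwise.
Balancing moments: m × 9.8 × 1.635 = 11.57, giving m = 11.57 / (9.8 × 1.635) = 0.722 kg.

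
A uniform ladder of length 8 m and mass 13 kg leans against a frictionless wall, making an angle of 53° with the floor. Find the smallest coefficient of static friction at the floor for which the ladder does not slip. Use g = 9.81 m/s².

μ_min ≈ 0.377

Take moments about the foot of the ladder.
Ladder weight 13×9.81 = 127.5 N acts at 4 m along the ladder; its horizontal arm is 4·cos53° = 2.407 m → τ = 306.9 N·m clockwise.
Wall normal N acts horizontally at the top; its moment arm is the height L sinθ = 8·sin53° = 6.389 m, counterclockwise.
Setting net torque to zero: N × 6.389 = 306.9 → N = 48.04 N.
ΣFx = 0 ⇒ f = N_wall = 48.04 N. ΣFy = 0 ⇒ N_floor = 127.5 N.
μ_min = f / N_floor = 48.04 / 127.5 = 0.377.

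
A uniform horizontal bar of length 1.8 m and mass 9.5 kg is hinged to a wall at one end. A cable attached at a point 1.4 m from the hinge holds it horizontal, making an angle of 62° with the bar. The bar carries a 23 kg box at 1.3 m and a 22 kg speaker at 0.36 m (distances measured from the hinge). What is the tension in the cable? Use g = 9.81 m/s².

About the hinge:
Beam weight: 9.5 × 9.81 = 93.2 N down at 0.9 m → arm 0.9 m, τ = 93.2 × 0.9 = 83.88 N·m clockwise.
Box: 23 × 9.81 = 225.6 N down at 1.3 m → arm 1.3 m, τ = 225.6 × 1.3 = 293.3 N·m clockwise.
Speaker: 22 × 9.81 = 215.8 N down at 0.36 m → arm 0.36 m, τ = 215.8 × 0.36 = 77.69 N·m clockwise.
Total clockwise load moment = 454.9 N·m.
The cable tension T acts at 1.4 m; only its component perpendicular to the bar, T sinθ, produces torque. sin 62° = 0.8829.
Στ = 0 ⇒ T × 1.4 × 0.8829 = 454.9 ⇒ T = 454.9 / 1.236 = 368 N.

T ≈ 368 N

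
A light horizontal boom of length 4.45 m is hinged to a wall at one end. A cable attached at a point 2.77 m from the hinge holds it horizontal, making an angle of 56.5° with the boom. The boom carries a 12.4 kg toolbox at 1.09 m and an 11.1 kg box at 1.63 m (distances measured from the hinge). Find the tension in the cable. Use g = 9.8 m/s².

Take moments about the hinge.
Toolbox: 12.4 × 9.8 = 121.5 N down at 1.09 m → arm 1.09 m, τ = 121.5 × 1.09 = 132.4 N·m clockwise.
Box: 11.1 × 9.8 = 108.8 N down at 1.63 m → arm 1.63 m, τ = 108.8 × 1.63 = 177.3 N·m clockwise.
Total clockwise load moment = 309.7 N·m.
The cable tension T acts at 2.77 m; only its component perpendicular to the boom, T sinθ, produces torque. sin 56.5° = 0.8339.
Setting net torque to zero: T × 2.77 × 0.8339 = 309.7 → T = 309.7 / 2.31 = 134 N.

T ≈ 134 N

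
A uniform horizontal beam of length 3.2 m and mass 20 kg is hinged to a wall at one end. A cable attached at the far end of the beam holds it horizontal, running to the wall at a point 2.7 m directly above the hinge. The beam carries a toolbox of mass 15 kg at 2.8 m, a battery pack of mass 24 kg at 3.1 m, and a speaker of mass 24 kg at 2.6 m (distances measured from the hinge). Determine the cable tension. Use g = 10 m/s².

T ≈ 1020 N

Taking torques about the hinge:
Beam weight: 20 × 10 = 200 N down at 1.6 m → arm 1.6 m, τ = 200 × 1.6 = 320 N·m clockwise.
Toolbox: 15 × 10 = 150 N down at 2.8 m → arm 2.8 m, τ = 150 × 2.8 = 420 N·m clockwise.
Battery pack: 24 × 10 = 240 N down at 3.1 m → arm 3.1 m, τ = 240 × 3.1 = 744 N·m clockwise.
Speaker: 24 × 10 = 240 N down at 2.6 m → arm 2.6 m, τ = 240 × 2.6 = 624 N·m clockwise.
Total clockwise load moment = 2108 N·m.
The cable tension T acts at 3.2 m; only its component perpendicular to the beam, T sinθ, produces torque. sinθ = h/√(h²+d²) = 2.7/√(2.7²+3.2²) = 0.6449.
Setting net torque to zero: T × 3.2 × 0.6449 = 2108 → T = 2108 / 2.064 = 1020 N.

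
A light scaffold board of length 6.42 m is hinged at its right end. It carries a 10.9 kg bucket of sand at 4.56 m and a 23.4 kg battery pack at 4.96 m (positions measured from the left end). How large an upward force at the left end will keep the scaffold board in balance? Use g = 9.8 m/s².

Take moments about the right end.
Bucket of sand: 10.9 × 9.8 = 106.8 N down at 4.56 m → arm 1.86 m, τ = 106.8 × 1.86 = 198.6 N·m counterclockwise.
Battery pack: 23.4 × 9.8 = 229.3 N down at 4.96 m → arm 1.46 m, τ = 229.3 × 1.46 = 334.8 N·m counterclockwise.
Net moment of the loads = 533.4 N·m counterclockwise.
The upward force F acts at the left end, arm 6.42 m, giving F × 6.42 clockwise.
Balancing moments: F × 6.42 = 533.4, giving F = 533.4 / 6.42 = 83.1 N.

F ≈ 83.1 N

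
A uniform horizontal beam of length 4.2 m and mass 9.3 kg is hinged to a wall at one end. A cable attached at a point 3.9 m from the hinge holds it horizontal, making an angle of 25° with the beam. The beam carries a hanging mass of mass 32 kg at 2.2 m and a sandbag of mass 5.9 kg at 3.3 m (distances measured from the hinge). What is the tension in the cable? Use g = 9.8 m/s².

Choose the hinge as the axis so the unknown hinge reaction has zero arm there.
Beam weight: 9.3 × 9.8 = 91.14 N down at 2.1 m → arm 2.1 m, τ = 91.14 × 2.1 = 191.4 N·m clockwise.
Hanging mass: 32 × 9.8 = 313.6 N down at 2.2 m → arm 2.2 m, τ = 313.6 × 2.2 = 689.9 N·m clockwise.
Sandbag: 5.9 × 9.8 = 57.82 N down at 3.3 m → arm 3.3 m, τ = 57.82 × 3.3 = 190.8 N·m clockwise.
Total clockwise load moment = 1072 N·m.
The cable tension T acts at 3.9 m; only its component perpendicular to the beam, T sinθ, produces torque. sin 25° = 0.4226.
Balancing moments: T × 3.9 × 0.4226 = 1072, giving T = 1072 / 1.648 = 650 N.

T ≈ 650 N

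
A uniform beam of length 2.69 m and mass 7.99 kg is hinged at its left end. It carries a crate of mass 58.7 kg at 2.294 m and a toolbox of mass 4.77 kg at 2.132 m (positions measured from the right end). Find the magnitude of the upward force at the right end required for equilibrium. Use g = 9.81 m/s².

Taking torques about the left end:
Beam weight: 7.99 × 9.81 = 78.38 N down at 1.345 m → arm 1.345 m, τ = 78.38 × 1.345 = 105.4 N·m clockwise.
Crate: 58.7 × 9.81 = 575.8 N down at 2.294 m → arm 0.396 m, τ = 575.8 × 0.396 = 228 N·m clockwise.
Toolbox: 4.77 × 9.81 = 46.79 N down at 2.132 m → arm 0.558 m, τ = 46.79 × 0.558 = 26.11 N·m clockwise.
Net moment of the loads = 359.5 N·m clockwise.
The upward force F acts at the right end, arm 2.69 m, giving F × 2.69 counterclockwise.
Setting net torque to zero: F × 2.69 = 359.5 → F = 359.5 / 2.69 = 134 N.

F ≈ 134 N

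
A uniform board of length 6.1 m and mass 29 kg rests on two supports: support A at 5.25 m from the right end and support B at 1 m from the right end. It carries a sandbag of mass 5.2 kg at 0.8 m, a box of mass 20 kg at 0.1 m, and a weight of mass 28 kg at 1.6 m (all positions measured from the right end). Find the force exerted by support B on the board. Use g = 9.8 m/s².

Taking torques about support A:
Beam weight: 29 × 9.8 = 284.2 N down at 3.05 m → arm 2.2 m, τ = 284.2 × 2.2 = 625.2 N·m clockwise.
Sandbag: 5.2 × 9.8 = 50.96 N down at 0.8 m → arm 4.45 m, τ = 50.96 × 4.45 = 226.8 N·m clockwise.
Box: 20 × 9.8 = 196 N down at 0.1 m → arm 5.15 m, τ = 196 × 5.15 = 1009 N·m clockwise.
Weight: 28 × 9.8 = 274.4 N down at 1.6 m → arm 3.65 m, τ = 274.4 × 3.65 = 1002 N·m clockwise.
Net load moment about support A = 2863 N·m clockwise.
Reaction R at support B is upward at 1 m, arm 4.25 m → moment R × 4.25 counterclockwise.
Balancing moments: R × 4.25 = 2863, giving R = 674 N.

R_B ≈ 674 N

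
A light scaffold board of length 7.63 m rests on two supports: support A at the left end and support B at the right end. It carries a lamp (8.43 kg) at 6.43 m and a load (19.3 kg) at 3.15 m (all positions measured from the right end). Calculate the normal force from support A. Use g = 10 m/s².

Take moments about support B.
Lamp: 8.43 × 10 = 84.3 N down at 6.43 m → arm 6.43 m, τ = 84.3 × 6.43 = 542 N·m counterclockwise.
Load: 19.3 × 10 = 193 N down at 3.15 m → arm 3.15 m, τ = 193 × 3.15 = 607.9 N·m counterclockwise.
Net load moment about support B = 1150 N·m counterclockwise.
Reaction R at support A is upward at 7.63 m, arm 7.63 m → moment R × 7.63 clockwise.
Στ = 0 ⇒ R × 7.63 = 1150 ⇒ R = 151 N.

R_A ≈ 151 N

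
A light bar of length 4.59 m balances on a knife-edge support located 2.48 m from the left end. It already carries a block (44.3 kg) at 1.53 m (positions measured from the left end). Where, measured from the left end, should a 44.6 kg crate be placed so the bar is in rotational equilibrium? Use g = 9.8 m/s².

x ≈ 3.42 m from the left end

Choose the knife-edge support (at 2.48 m from the left end) as the axis so the support reaction has zero arm there.
Block: 44.3 × 9.8 = 434.1 N down at 1.53 m → arm 0.95 m, τ = 434.1 × 0.95 = 412.4 N·m counterclockwise.
Net moment of existing loads = 412.4 N·m counterclockwise.
The crate weighs 44.6 × 9.8 = 437.1 N and must supply an equal clockwise moment, so its lever arm about the knife-edge support is 412.4 / 437.1 = 0.943 m.
That puts it at 2.48 + 0.943 = 3.42 m from the left end.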